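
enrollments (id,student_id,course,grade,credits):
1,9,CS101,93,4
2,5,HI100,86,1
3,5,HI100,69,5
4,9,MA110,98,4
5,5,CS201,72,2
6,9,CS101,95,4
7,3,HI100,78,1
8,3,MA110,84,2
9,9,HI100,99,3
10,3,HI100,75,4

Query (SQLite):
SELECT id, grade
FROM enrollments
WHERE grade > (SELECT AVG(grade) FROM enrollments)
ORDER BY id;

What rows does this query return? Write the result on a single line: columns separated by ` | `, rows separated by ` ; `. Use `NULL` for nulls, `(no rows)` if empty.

Scalar subquery: AVG(grade) over all enrollments rows = 84.9.
Keep rows where grade > that value.

1 | 93 ; 2 | 86 ; 4 | 98 ; 6 | 95 ; 9 | 99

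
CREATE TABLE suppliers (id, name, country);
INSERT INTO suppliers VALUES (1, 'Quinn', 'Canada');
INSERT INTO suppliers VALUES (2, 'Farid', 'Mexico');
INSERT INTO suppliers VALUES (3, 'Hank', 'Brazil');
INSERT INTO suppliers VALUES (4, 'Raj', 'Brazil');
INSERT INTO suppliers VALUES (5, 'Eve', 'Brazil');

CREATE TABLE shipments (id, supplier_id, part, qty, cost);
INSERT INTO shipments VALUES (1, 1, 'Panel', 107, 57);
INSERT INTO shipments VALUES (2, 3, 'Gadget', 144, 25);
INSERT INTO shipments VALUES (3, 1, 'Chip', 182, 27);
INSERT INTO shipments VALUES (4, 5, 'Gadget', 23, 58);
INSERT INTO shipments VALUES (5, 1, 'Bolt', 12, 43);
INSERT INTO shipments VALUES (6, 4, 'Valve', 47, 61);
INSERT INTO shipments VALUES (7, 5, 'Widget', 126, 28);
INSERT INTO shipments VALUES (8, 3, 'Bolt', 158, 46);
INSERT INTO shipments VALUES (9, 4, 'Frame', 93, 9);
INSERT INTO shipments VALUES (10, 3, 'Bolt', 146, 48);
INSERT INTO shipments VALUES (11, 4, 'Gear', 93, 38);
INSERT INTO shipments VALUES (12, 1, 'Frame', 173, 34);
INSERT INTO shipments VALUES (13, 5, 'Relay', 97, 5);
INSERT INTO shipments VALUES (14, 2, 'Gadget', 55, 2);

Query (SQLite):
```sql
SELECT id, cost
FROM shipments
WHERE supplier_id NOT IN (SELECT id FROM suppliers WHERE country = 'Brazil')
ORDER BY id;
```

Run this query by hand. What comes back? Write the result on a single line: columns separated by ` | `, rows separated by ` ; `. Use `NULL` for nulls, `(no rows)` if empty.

Inner query: suppliers.id where country = 'Brazil'.
Outer: keep shipments rows whose supplier_id is not in that set.
Inner query → {3, 4, 5}

1 | 57 ; 3 | 27 ; 5 | 43 ; 12 | 34 ; 14 | 2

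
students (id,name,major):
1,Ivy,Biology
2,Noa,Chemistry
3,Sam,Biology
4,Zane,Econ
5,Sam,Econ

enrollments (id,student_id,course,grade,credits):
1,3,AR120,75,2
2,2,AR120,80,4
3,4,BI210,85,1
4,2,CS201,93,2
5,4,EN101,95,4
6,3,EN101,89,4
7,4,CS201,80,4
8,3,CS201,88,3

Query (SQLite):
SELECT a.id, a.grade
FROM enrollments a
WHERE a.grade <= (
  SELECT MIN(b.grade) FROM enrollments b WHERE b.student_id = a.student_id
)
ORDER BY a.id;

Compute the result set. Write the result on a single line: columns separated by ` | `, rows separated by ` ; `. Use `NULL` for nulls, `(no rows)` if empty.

1 | 75 ; 2 | 80 ; 7 | 80

For each enrollments row a, compute MIN(grade) over rows sharing a.student_id.
Keep row a if a.grade <= that per-group MIN.
  student_id=2: MIN(grade) = 80
  student_id=3: MIN(grade) = 75
  student_id=4: MIN(grade) = 80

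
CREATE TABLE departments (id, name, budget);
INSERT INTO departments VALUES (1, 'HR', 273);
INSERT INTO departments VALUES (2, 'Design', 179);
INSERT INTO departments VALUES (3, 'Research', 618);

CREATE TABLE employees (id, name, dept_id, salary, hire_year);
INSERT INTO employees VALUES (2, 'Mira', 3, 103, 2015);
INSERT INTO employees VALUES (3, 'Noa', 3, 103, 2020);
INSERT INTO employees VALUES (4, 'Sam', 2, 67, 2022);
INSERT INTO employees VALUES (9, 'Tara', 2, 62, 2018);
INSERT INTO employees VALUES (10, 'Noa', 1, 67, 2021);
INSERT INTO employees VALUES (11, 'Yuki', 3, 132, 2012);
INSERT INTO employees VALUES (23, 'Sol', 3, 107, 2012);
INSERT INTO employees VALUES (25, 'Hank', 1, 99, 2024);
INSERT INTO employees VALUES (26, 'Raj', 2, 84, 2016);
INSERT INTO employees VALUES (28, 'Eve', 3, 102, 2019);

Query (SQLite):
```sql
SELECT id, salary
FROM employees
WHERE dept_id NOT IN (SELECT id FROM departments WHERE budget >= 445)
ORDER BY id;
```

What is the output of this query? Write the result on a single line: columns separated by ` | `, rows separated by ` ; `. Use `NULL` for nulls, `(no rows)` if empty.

Inner query: departments.id where budget >= 445.
Outer: keep employees rows whose dept_id is not in that set.
Inner query → {3}

4 | 67 ; 9 | 62 ; 10 | 67 ; 25 | 99 ; 26 | 84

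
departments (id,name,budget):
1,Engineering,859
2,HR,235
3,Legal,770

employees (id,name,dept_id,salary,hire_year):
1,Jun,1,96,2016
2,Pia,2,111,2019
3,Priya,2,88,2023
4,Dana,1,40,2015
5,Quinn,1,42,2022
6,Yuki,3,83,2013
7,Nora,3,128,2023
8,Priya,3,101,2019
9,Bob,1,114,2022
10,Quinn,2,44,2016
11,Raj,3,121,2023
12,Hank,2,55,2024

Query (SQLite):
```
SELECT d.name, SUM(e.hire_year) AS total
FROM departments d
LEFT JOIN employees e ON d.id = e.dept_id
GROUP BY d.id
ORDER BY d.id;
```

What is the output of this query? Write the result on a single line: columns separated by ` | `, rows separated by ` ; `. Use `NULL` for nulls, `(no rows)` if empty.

LEFT JOIN keeps every departments row; unmatched ones get NULL for employees columns.
Group by departments.id and compute SUM(e.hire_year). SUM over an all-NULL group is NULL.
  1: ids {1, 4, 5, 9} → SUM(e.hire_year)=8075
  2: ids {2, 3, 10, 12} → SUM(e.hire_year)=8082
  3: ids {6, 7, 8, 11} → SUM(e.hire_year)=8078

Engineering | 8075 ; HR | 8082 ; Legal | 8078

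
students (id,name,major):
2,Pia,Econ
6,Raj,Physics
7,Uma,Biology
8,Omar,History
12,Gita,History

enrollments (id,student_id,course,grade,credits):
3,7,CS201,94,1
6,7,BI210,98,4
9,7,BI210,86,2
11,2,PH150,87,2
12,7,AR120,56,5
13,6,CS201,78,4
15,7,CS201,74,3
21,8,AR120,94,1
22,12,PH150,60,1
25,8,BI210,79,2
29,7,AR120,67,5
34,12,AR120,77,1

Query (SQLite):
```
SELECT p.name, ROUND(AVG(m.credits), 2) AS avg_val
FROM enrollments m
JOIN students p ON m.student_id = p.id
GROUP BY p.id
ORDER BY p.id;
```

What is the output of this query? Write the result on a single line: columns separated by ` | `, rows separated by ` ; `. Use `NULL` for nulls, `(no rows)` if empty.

Pia | 2 ; Raj | 4 ; Uma | 3.33 ; Omar | 1.5 ; Gita | 1

Join each enrollments row to its students via student_id.
Group joined rows by students.id; compute ROUND(AVG(m.credits), 2) per group.
  2: ids {11} → ROUND(AVG(m.credits), 2)=2
  6: ids {13} → ROUND(AVG(m.credits), 2)=4
  7: ids {3, 6, 9, 12, 15, 29} → ROUND(AVG(m.credits), 2)=3.33
  8: ids {21, 25} → ROUND(AVG(m.credits), 2)=1.5
  12: ids {22, 34} → ROUND(AVG(m.credits), 2)=1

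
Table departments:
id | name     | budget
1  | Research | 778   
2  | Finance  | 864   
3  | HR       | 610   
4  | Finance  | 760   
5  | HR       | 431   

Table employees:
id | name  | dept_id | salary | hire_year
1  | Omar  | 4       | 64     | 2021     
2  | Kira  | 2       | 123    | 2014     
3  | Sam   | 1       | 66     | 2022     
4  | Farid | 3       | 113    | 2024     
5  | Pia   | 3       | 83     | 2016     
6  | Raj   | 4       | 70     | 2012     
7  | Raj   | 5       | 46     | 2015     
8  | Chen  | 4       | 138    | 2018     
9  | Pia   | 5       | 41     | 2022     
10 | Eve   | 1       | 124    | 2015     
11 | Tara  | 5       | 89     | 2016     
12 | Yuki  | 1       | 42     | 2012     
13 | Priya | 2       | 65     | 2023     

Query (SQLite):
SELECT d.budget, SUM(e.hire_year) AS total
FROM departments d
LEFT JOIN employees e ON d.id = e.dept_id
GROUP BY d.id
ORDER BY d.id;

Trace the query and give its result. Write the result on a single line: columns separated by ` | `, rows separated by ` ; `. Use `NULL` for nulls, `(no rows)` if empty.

778 | 6049 ; 864 | 4037 ; 610 | 4040 ; 760 | 6051 ; 431 | 6053

LEFT JOIN keeps every departments row; unmatched ones get NULL for employees columns.
Group by departments.id and compute SUM(e.hire_year). SUM over an all-NULL group is NULL.
  1: ids {3, 10, 12} → SUM(e.hire_year)=6049
  2: ids {2, 13} → SUM(e.hire_year)=4037
  3: ids {4, 5} → SUM(e.hire_year)=4040
  4: ids {1, 6, 8} → SUM(e.hire_year)=6051
  5: ids {7, 9, 11} → SUM(e.hire_year)=6053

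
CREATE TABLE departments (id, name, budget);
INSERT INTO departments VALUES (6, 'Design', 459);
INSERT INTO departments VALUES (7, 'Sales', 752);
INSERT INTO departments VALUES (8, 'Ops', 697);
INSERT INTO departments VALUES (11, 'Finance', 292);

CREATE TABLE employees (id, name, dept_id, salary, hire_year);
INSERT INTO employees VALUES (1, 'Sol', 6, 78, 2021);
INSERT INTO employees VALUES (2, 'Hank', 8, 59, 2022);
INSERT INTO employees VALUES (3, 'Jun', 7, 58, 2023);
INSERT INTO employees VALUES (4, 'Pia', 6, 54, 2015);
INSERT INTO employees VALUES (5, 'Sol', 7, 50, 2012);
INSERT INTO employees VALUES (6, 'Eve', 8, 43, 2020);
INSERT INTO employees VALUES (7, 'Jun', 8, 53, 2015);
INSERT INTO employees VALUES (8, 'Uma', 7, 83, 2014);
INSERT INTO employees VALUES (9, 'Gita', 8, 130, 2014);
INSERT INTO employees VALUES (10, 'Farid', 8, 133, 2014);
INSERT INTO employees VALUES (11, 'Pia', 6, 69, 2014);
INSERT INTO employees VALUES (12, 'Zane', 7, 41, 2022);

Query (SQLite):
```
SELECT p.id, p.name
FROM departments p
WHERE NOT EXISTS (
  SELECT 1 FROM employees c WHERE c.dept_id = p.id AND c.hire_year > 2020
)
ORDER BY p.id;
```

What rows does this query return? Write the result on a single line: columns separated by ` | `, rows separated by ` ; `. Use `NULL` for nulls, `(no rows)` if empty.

11 | Finance

For each departments row, check whether any employees with matching dept_id has hire_year > 2020.
Keep rows where that is false.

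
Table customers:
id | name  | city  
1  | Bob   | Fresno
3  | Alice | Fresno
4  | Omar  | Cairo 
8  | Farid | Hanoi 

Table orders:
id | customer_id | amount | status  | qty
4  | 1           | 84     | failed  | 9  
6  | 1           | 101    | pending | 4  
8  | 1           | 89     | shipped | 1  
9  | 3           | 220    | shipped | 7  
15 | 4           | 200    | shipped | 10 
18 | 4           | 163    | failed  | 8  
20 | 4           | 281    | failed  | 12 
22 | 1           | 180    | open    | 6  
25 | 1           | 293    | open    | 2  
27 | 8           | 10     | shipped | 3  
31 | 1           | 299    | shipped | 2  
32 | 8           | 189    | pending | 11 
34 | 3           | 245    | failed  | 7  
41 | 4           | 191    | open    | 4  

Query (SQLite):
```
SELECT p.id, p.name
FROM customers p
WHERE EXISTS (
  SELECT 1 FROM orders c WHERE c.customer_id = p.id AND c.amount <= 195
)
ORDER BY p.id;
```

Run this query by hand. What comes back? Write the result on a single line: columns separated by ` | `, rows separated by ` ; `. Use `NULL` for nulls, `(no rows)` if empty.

1 | Bob ; 4 | Omar ; 8 | Farid

For each customers row, check whether any orders with matching customer_id has amount <= 195.
Keep rows where that is true.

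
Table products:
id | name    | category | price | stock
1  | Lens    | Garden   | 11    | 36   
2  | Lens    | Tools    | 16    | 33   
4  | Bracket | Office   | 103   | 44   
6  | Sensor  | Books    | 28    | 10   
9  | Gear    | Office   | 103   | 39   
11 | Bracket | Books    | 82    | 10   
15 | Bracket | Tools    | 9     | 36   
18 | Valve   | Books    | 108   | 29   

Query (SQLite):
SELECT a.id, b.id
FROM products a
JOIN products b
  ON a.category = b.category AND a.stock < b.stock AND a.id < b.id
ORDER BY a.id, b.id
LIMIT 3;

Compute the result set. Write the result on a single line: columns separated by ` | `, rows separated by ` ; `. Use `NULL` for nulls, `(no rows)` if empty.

2 | 15 ; 6 | 18 ; 11 | 18

Pairs (a,b) with same category, a.stock < b.stock, a.id < b.id.
category groups: Books:{6,11,18} Garden:{1} Office:{4,9} Tools:{2,15}
Ordered by (a.id, b.id); first 3.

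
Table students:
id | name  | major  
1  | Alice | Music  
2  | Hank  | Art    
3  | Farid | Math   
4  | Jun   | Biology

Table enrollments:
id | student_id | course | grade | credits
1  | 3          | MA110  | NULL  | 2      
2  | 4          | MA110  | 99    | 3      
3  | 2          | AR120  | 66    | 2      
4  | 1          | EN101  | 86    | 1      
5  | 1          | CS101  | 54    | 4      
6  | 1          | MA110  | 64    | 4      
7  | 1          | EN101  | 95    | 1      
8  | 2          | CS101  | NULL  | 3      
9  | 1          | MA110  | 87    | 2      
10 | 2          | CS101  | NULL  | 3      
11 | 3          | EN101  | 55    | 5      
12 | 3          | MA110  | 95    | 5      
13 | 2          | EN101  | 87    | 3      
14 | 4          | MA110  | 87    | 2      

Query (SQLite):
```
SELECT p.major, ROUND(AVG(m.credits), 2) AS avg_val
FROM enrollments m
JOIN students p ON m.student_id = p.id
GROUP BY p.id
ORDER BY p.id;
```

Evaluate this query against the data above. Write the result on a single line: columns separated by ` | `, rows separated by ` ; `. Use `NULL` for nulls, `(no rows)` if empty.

Join each enrollments row to its students via student_id.
Group joined rows by students.id; compute ROUND(AVG(m.credits), 2) per group.
  1: ids {4, 5, 6, 7, 9} → ROUND(AVG(m.credits), 2)=2.4
  2: ids {3, 8, 10, 13} → ROUND(AVG(m.credits), 2)=2.75
  3: ids {1, 11, 12} → ROUND(AVG(m.credits), 2)=4
  4: ids {2, 14} → ROUND(AVG(m.credits), 2)=2.5

Music | 2.4 ; Art | 2.75 ; Math | 4 ; Biology | 2.5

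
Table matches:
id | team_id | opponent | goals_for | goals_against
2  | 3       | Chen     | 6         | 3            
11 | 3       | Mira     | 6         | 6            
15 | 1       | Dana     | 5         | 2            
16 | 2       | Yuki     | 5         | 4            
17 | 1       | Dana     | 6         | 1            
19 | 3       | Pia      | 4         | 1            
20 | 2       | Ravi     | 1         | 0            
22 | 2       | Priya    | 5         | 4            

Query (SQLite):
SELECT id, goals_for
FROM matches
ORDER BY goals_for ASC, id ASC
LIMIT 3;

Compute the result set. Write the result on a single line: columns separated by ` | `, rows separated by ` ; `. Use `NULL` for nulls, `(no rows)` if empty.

Sort by goals_for asc, tiebreak id asc: (1, id=20), (4, id=19), (5, id=15), (5, id=16), (5, id=22), (6, id=2) …. Take first 3.

20 | 1 ; 19 | 4 ; 15 | 5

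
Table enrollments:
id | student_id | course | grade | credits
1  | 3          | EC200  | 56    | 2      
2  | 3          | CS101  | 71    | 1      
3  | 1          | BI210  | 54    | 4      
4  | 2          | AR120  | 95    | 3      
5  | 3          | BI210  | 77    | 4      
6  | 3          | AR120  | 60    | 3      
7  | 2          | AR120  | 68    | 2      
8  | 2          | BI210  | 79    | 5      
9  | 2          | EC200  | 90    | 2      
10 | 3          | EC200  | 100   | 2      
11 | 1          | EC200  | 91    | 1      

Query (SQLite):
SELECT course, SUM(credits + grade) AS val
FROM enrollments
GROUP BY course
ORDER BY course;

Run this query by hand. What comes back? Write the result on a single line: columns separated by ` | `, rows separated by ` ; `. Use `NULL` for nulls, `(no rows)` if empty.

AR120 | 231 ; BI210 | 223 ; CS101 | 72 ; EC200 | 344

For each row compute credits + grade.
Group by course; take SUM of the expression per group.
  AR120: ids {4, 6, 7} → SUM(credits + grade)=231
  BI210: ids {3, 5, 8} → SUM(credits + grade)=223
  CS101: ids {2} → SUM(credits + grade)=72
  EC200: ids {1, 9, 10, 11} → SUM(credits + grade)=344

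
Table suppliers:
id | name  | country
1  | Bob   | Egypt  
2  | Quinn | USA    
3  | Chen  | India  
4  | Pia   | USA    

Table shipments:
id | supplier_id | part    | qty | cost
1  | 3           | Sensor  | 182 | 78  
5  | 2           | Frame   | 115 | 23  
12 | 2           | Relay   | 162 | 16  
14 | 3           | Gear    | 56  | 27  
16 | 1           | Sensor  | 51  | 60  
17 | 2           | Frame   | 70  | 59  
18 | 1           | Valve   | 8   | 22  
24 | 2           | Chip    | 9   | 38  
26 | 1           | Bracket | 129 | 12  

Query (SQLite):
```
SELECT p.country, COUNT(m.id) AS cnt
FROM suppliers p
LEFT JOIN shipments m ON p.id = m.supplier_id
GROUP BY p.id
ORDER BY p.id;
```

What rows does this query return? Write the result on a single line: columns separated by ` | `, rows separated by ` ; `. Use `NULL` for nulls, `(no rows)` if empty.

Egypt | 3 ; USA | 4 ; India | 2 ; USA | 0

LEFT JOIN keeps every suppliers row; unmatched ones get NULL for shipments columns.
Group by suppliers.id and compute COUNT(m.id). COUNT(col) of an all-NULL group is 0.
  1: ids {16, 18, 26} → COUNT(m.id)=3
  2: ids {5, 12, 17, 24} → COUNT(m.id)=4
  3: ids {1, 14} → COUNT(m.id)=2
  4: ids {—} → COUNT(m.id)=0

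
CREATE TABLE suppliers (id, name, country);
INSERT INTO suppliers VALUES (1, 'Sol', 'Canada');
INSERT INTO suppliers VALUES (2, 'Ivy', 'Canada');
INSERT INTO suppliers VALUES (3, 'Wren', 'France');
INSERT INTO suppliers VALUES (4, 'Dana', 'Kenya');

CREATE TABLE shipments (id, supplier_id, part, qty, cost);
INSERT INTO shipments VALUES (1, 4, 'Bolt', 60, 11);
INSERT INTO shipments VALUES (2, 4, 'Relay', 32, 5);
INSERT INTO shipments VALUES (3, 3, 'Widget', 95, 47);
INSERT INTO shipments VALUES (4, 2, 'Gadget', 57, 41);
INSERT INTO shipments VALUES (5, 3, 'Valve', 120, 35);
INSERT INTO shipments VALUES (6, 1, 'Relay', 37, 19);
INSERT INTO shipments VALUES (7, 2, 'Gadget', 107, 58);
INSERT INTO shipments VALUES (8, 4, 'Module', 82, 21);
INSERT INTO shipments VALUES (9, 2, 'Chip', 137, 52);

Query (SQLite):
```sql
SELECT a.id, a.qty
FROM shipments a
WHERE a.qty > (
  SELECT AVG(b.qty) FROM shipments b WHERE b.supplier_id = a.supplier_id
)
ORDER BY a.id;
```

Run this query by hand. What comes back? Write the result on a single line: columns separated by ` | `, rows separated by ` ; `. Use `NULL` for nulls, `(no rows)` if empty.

1 | 60 ; 5 | 120 ; 7 | 107 ; 8 | 82 ; 9 | 137

For each shipments row a, compute AVG(qty) over rows sharing a.supplier_id.
Keep row a if a.qty > that per-group AVG.
  supplier_id=1: AVG(qty) = 37.0
  supplier_id=2: AVG(qty) = 100.333333
  supplier_id=3: AVG(qty) = 107.5
  supplier_id=4: AVG(qty) = 58.0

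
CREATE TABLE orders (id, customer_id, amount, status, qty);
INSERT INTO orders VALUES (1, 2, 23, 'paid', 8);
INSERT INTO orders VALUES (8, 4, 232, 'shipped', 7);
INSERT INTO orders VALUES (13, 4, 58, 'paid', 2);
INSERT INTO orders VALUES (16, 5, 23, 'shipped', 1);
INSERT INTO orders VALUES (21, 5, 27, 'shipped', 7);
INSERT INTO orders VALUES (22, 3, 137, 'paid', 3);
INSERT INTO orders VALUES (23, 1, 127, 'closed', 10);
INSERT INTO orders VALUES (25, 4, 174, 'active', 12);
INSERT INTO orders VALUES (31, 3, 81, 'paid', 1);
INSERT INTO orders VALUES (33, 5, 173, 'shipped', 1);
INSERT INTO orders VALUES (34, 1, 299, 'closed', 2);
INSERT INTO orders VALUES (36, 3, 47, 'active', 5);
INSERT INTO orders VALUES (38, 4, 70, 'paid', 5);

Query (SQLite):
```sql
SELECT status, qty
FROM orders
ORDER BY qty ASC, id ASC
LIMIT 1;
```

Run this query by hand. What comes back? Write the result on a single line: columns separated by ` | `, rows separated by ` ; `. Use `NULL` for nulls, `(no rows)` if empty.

shipped | 1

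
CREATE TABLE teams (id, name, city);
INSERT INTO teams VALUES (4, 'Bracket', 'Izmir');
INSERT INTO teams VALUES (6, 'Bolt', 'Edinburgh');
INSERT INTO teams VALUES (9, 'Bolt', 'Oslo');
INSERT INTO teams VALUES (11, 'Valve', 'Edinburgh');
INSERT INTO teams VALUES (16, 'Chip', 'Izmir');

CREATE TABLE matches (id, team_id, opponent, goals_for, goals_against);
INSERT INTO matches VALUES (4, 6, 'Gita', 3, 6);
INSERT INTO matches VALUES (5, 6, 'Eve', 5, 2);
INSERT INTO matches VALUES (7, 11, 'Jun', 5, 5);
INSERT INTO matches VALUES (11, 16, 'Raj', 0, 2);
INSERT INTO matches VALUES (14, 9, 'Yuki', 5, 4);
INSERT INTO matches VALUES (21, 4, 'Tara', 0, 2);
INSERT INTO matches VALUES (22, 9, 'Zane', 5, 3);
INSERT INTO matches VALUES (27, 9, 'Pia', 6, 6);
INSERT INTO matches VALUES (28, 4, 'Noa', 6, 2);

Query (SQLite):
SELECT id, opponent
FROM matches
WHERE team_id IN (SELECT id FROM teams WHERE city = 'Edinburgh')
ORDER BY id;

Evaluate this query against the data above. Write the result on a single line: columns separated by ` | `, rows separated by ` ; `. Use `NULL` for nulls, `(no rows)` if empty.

Inner query: teams.id where city = 'Edinburgh'.
Outer: keep matches rows whose team_id is in that set.
Inner query → {6, 11}

4 | Gita ; 5 | Eve ; 7 | Jun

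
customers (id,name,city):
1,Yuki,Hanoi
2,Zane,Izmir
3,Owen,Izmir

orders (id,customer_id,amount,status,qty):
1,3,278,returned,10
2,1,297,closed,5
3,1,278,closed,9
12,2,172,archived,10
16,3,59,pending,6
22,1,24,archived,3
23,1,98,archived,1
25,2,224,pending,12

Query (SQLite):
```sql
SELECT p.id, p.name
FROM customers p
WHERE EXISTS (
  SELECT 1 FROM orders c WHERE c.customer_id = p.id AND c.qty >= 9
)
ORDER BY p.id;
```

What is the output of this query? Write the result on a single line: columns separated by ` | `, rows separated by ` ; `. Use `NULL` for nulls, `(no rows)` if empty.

For each customers row, check whether any orders with matching customer_id has qty >= 9.
Keep rows where that is true.

1 | Yuki ; 2 | Zane ; 3 | Owen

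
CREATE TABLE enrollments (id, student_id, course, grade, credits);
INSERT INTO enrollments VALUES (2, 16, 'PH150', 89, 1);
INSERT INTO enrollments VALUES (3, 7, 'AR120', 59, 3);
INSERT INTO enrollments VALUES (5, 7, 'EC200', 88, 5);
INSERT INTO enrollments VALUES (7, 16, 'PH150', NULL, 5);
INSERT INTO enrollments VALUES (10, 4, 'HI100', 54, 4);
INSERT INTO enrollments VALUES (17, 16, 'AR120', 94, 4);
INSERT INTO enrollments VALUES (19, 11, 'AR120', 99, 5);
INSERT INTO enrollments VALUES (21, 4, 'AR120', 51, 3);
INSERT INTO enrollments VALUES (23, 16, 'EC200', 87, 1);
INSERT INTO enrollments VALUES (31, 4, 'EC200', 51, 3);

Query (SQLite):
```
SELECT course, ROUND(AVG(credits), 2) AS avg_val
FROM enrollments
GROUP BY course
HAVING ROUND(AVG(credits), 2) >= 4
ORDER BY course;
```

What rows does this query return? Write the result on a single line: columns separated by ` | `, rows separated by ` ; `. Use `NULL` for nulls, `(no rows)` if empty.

HI100 | 4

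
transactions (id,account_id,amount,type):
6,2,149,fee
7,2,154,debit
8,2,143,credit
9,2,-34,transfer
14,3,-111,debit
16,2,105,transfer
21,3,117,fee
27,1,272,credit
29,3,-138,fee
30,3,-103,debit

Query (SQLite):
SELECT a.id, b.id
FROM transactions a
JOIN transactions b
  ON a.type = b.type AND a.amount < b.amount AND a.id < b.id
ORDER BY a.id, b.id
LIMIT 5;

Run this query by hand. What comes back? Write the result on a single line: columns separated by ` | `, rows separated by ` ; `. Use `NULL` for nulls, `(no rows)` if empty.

Pairs (a,b) with same type, a.amount < b.amount, a.id < b.id.
type groups: credit:{8,27} debit:{7,14,30} fee:{6,21,29} transfer:{9,16}
Ordered by (a.id, b.id); first 5.

8 | 27 ; 9 | 16 ; 14 | 30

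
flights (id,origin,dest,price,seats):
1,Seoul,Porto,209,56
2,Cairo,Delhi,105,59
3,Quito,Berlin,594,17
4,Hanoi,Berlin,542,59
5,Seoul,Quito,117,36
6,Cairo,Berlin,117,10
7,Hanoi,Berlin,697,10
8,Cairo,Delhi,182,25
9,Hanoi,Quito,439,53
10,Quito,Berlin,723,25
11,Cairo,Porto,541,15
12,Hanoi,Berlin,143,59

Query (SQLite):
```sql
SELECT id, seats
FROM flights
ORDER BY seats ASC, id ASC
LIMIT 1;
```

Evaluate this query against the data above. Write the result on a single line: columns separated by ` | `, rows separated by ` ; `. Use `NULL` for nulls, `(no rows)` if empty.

6 | 10

Sort by seats asc, tiebreak id asc: (10, id=6), (10, id=7), (15, id=11), (17, id=3) …. Take first 1.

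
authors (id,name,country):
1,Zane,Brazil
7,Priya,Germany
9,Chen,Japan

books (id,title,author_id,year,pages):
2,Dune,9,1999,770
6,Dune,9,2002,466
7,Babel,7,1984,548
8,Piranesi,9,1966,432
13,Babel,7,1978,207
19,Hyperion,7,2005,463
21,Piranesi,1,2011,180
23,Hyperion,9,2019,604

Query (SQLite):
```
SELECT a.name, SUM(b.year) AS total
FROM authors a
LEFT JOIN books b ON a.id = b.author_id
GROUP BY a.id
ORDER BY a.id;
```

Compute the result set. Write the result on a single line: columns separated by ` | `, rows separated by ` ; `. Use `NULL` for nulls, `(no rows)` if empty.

LEFT JOIN keeps every authors row; unmatched ones get NULL for books columns.
Group by authors.id and compute SUM(b.year). SUM over an all-NULL group is NULL.
  1: ids {21} → SUM(b.year)=2011
  7: ids {7, 13, 19} → SUM(b.year)=5967
  9: ids {2, 6, 8, 23} → SUM(b.year)=7986

Zane | 2011 ; Priya | 5967 ; Chen | 7986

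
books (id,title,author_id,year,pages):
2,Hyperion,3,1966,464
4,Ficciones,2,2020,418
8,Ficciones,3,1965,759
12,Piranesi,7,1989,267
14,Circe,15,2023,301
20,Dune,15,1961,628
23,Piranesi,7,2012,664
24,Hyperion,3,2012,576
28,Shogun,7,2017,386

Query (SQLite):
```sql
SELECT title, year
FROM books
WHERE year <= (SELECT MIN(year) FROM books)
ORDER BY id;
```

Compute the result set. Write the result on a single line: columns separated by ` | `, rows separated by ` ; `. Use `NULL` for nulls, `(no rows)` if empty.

Scalar subquery: MIN(year) over all books rows = 1961.
Keep rows where year <= that value.

Dune | 1961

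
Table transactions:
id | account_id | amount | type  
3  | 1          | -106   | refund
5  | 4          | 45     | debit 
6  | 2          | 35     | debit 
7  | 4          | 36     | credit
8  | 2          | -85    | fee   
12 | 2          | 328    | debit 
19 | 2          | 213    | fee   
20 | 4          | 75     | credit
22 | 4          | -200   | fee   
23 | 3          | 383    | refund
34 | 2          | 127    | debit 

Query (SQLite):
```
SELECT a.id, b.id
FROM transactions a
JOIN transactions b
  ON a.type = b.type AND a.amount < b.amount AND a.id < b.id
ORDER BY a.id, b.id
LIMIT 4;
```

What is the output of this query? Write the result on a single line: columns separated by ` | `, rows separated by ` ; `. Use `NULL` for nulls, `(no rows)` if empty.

3 | 23 ; 5 | 12 ; 5 | 34 ; 6 | 12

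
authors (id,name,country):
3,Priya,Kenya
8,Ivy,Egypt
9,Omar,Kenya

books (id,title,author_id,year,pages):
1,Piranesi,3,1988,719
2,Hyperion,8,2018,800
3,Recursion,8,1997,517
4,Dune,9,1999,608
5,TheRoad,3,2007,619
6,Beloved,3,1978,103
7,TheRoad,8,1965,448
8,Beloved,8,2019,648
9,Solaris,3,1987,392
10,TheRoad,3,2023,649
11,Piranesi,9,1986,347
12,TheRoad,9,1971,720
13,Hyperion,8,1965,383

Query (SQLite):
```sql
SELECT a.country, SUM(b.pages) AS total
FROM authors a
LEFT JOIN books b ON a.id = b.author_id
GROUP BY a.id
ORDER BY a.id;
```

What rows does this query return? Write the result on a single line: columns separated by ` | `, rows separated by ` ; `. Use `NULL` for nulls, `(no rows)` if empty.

LEFT JOIN keeps every authors row; unmatched ones get NULL for books columns.
Group by authors.id and compute SUM(b.pages). SUM over an all-NULL group is NULL.
  3: ids {1, 5, 6, 9, 10} → SUM(b.pages)=2482
  8: ids {2, 3, 7, 8, 13} → SUM(b.pages)=2796
  9: ids {4, 11, 12} → SUM(b.pages)=1675

Kenya | 2482 ; Egypt | 2796 ; Kenya | 1675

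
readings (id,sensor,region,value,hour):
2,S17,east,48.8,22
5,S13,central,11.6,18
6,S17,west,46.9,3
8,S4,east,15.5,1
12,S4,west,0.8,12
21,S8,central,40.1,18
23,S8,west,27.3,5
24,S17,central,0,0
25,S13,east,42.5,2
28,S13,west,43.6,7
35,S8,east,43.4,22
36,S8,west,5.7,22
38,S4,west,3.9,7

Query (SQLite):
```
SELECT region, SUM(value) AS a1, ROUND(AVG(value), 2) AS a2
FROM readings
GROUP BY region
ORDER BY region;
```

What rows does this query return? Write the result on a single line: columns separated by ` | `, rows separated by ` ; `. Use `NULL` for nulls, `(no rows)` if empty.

central | 51.7 | 17.23 ; east | 150.2 | 37.55 ; west | 128.2 | 21.37

Group readings by region.
Per group compute: SUM(value), ROUND(AVG(value), 2).
  central: ids {5, 21, 24} → SUM(value)=51.7, ROUND(AVG(value), 2)=17.23
  east: ids {2, 8, 25, 35} → SUM(value)=150.2, ROUND(AVG(value), 2)=37.55
  west: ids {6, 12, 23, 28, 36, 38} → SUM(value)=128.2, ROUND(AVG(value), 2)=21.37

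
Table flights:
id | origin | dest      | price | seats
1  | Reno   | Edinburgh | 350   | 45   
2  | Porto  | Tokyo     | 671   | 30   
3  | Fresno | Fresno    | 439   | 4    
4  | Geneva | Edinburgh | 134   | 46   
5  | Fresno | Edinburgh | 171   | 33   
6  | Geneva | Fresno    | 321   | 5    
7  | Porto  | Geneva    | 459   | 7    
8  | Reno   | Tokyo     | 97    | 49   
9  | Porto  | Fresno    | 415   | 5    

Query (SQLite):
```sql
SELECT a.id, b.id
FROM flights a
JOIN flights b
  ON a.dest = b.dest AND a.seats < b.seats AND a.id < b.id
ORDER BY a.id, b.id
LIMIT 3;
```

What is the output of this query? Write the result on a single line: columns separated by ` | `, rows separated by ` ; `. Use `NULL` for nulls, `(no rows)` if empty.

Pairs (a,b) with same dest, a.seats < b.seats, a.id < b.id.
dest groups: Edinburgh:{1,4,5} Fresno:{3,6,9} Geneva:{7} Tokyo:{2,8}
Ordered by (a.id, b.id); first 3.

1 | 4 ; 2 | 8 ; 3 | 6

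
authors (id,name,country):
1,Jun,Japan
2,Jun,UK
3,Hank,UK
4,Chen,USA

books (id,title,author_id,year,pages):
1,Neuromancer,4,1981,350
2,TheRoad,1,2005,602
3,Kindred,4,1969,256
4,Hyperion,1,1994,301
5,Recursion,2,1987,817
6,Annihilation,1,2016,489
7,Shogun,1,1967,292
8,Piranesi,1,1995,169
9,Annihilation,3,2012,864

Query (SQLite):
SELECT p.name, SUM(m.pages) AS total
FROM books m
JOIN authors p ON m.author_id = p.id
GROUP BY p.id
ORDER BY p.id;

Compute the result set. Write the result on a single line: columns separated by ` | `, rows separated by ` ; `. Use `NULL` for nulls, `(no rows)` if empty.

Jun | 1853 ; Jun | 817 ; Hank | 864 ; Chen | 606

Join each books row to its authors via author_id.
Group joined rows by authors.id; compute SUM(m.pages) per group.
  1: ids {2, 4, 6, 7, 8} → SUM(m.pages)=1853
  2: ids {5} → SUM(m.pages)=817
  3: ids {9} → SUM(m.pages)=864
  4: ids {1, 3} → SUM(m.pages)=606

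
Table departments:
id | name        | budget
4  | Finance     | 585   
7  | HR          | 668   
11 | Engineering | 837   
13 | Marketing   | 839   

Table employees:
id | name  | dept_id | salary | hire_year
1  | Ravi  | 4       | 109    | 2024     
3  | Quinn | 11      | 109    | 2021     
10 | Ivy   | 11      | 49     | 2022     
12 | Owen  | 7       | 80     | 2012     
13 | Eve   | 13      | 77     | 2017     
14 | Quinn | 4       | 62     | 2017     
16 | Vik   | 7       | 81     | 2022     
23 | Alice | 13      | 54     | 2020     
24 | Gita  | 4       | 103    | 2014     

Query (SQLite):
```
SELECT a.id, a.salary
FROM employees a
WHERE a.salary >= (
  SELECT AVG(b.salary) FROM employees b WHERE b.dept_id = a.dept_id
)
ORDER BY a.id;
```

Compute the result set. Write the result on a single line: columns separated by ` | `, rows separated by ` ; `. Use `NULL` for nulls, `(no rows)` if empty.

1 | 109 ; 3 | 109 ; 13 | 77 ; 16 | 81 ; 24 | 103

For each employees row a, compute AVG(salary) over rows sharing a.dept_id.
Keep row a if a.salary >= that per-group AVG.
  dept_id=4: AVG(salary) = 91.333333
  dept_id=7: AVG(salary) = 80.5
  dept_id=11: AVG(salary) = 79.0
  dept_id=13: AVG(salary) = 65.5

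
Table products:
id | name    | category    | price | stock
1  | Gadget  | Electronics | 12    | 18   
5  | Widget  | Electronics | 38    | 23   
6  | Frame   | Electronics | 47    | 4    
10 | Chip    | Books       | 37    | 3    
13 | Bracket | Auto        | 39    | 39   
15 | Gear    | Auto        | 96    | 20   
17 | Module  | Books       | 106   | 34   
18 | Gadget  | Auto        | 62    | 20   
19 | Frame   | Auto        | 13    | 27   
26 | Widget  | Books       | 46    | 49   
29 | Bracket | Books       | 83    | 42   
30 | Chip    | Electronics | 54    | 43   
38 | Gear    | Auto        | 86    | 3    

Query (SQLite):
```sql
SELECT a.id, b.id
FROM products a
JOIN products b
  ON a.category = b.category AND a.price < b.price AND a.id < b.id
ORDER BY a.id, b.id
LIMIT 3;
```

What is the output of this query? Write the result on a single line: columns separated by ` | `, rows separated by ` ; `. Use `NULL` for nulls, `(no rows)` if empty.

1 | 5 ; 1 | 6 ; 1 | 30

Pairs (a,b) with same category, a.price < b.price, a.id < b.id.
category groups: Auto:{13,15,18,19,38} Books:{10,17,26,29} Electronics:{1,5,6,30}
Ordered by (a.id, b.id); first 3.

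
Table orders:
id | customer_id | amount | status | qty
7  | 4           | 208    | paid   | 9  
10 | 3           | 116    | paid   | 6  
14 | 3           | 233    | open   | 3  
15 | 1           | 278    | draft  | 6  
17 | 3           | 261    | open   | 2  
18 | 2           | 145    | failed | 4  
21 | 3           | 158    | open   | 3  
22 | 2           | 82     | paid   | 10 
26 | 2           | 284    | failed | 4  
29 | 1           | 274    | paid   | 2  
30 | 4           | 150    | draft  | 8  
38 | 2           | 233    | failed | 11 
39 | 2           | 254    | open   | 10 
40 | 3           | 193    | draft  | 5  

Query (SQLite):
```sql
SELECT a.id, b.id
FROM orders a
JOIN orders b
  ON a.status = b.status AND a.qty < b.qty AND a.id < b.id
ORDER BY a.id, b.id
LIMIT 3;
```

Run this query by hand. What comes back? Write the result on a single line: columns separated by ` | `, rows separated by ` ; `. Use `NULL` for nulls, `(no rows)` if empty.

7 | 22 ; 10 | 22 ; 14 | 39

Pairs (a,b) with same status, a.qty < b.qty, a.id < b.id.
status groups: draft:{15,30,40} failed:{18,26,38} open:{14,17,21,39} paid:{7,10,22,29}
Ordered by (a.id, b.id); first 3.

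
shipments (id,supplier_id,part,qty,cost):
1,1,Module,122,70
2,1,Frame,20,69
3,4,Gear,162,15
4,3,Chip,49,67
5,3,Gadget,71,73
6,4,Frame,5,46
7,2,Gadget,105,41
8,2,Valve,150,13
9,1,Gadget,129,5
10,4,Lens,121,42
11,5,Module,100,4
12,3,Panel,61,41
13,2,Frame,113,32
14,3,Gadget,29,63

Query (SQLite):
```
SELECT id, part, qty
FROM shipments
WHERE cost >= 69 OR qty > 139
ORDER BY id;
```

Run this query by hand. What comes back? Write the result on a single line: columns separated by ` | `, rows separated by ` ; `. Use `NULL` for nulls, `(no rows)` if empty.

1 | Module | 122 ; 2 | Frame | 20 ; 3 | Gear | 162 ; 5 | Gadget | 71 ; 8 | Valve | 150

cost >= 69: ids {1, 2, 5}
qty > 139: ids {3, 8}
Combine with OR.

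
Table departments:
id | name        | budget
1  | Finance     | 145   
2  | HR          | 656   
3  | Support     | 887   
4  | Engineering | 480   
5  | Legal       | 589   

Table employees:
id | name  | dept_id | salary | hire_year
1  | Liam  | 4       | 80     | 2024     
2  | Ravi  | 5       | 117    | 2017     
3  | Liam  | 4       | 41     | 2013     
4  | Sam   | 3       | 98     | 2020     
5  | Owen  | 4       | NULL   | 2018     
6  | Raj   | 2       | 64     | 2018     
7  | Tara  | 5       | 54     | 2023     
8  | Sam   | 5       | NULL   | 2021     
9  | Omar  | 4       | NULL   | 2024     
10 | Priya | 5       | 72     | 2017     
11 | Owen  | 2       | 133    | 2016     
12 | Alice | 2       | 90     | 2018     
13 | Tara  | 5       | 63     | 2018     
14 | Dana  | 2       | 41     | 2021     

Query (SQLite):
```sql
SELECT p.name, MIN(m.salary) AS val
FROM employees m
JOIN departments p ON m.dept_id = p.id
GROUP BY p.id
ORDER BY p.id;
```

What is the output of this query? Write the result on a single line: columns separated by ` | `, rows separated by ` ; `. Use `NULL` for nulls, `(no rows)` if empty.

Join each employees row to its departments via dept_id.
Group joined rows by departments.id; compute MIN(m.salary) per group.
  2: ids {6, 11, 12, 14} → MIN(m.salary)=41
  3: ids {4} → MIN(m.salary)=98
  4: ids {1, 3, 5, 9} → MIN(m.salary)=41
  5: ids {2, 7, 8, 10, 13} → MIN(m.salary)=54

HR | 41 ; Support | 98 ; Engineering | 41 ; Legal | 54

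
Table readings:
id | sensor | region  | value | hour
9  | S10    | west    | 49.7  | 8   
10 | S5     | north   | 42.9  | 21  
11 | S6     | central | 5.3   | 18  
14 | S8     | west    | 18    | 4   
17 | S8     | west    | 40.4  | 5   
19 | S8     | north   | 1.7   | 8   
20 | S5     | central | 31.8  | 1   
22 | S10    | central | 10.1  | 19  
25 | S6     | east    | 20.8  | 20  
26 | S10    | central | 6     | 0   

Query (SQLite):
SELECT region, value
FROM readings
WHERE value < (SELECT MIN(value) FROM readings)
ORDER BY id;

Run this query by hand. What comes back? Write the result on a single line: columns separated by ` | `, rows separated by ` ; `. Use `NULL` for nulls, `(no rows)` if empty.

Scalar subquery: MIN(value) over all readings rows = 1.7.
Keep rows where value < that value.

(no rows)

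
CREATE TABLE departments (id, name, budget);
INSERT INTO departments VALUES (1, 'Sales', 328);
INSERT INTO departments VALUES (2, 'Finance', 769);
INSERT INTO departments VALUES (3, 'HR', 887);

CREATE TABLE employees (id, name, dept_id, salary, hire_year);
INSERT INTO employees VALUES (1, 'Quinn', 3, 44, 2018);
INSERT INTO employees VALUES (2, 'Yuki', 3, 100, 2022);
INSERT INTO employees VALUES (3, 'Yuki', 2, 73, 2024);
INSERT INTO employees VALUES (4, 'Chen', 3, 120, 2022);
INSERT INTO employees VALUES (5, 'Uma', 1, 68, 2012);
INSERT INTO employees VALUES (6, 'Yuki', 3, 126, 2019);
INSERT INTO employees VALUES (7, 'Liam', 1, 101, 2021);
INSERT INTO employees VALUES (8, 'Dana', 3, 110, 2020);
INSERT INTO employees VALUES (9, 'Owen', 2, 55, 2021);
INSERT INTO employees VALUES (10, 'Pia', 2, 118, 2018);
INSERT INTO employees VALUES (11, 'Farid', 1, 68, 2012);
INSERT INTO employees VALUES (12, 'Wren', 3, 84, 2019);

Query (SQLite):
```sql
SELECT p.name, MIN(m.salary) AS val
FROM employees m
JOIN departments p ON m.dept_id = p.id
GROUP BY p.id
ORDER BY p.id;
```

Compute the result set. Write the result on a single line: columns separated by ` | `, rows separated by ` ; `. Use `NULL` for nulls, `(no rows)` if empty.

Sales | 68 ; Finance | 55 ; HR | 44

Join each employees row to its departments via dept_id.
Group joined rows by departments.id; compute MIN(m.salary) per group.
  1: ids {5, 7, 11} → MIN(m.salary)=68
  2: ids {3, 9, 10} → MIN(m.salary)=55
  3: ids {1, 2, 4, 6, 8, 12} → MIN(m.salary)=44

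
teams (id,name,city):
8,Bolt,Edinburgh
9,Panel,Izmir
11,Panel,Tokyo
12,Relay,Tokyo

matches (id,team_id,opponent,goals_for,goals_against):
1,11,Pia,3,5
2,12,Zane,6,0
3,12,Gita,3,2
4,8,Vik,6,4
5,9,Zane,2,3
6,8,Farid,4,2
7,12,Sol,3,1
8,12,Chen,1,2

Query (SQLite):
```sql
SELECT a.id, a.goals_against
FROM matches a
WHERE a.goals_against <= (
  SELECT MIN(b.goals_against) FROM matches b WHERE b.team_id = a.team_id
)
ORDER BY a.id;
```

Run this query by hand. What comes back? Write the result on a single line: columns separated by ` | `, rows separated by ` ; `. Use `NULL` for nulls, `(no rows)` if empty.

For each matches row a, compute MIN(goals_against) over rows sharing a.team_id.
Keep row a if a.goals_against <= that per-group MIN.
  team_id=8: MIN(goals_against) = 2
  team_id=9: MIN(goals_against) = 3
  team_id=11: MIN(goals_against) = 5
  team_id=12: MIN(goals_against) = 0

1 | 5 ; 2 | 0 ; 5 | 3 ; 6 | 2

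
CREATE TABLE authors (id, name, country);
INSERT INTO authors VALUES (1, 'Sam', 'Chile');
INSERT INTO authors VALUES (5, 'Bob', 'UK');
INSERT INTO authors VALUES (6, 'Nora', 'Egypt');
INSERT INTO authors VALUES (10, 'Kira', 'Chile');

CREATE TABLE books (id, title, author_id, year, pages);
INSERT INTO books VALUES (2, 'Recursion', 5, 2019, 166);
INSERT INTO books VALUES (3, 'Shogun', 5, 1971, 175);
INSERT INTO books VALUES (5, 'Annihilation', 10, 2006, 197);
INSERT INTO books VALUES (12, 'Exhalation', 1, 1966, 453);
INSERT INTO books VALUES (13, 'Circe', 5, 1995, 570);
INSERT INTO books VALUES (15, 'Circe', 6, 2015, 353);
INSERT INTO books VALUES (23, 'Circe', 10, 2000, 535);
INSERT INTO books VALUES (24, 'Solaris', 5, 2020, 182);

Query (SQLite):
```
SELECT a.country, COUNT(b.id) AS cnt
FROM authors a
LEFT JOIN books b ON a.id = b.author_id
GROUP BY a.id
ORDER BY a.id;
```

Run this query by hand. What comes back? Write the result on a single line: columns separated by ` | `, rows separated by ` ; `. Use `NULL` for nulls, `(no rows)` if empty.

LEFT JOIN keeps every authors row; unmatched ones get NULL for books columns.
Group by authors.id and compute COUNT(b.id). COUNT(col) of an all-NULL group is 0.
  1: ids {12} → COUNT(b.id)=1
  5: ids {2, 3, 13, 24} → COUNT(b.id)=4
  6: ids {15} → COUNT(b.id)=1
  10: ids {5, 23} → COUNT(b.id)=2

Chile | 1 ; UK | 4 ; Egypt | 1 ; Chile | 2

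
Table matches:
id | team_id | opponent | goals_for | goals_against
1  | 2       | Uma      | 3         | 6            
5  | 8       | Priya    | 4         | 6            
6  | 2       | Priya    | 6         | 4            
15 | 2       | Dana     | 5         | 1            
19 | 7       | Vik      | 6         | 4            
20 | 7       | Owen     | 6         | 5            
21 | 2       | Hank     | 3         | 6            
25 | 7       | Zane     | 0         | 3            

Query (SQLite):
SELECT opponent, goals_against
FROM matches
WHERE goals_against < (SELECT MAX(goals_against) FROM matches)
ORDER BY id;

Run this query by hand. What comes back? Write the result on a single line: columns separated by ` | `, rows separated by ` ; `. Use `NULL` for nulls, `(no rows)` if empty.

Priya | 4 ; Dana | 1 ; Vik | 4 ; Owen | 5 ; Zane | 3

Scalar subquery: MAX(goals_against) over all matches rows = 6.
Keep rows where goals_against < that value.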